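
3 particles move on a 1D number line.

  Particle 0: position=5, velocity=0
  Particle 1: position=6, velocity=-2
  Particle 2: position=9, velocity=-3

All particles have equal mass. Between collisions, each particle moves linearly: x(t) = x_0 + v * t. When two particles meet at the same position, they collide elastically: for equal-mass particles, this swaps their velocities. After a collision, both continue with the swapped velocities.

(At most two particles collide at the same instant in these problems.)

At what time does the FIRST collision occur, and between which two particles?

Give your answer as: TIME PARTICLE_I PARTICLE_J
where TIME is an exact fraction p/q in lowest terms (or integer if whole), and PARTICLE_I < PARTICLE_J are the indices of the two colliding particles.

Answer: 1/2 0 1

Derivation:
Pair (0,1): pos 5,6 vel 0,-2 -> gap=1, closing at 2/unit, collide at t=1/2
Pair (1,2): pos 6,9 vel -2,-3 -> gap=3, closing at 1/unit, collide at t=3
Earliest collision: t=1/2 between 0 and 1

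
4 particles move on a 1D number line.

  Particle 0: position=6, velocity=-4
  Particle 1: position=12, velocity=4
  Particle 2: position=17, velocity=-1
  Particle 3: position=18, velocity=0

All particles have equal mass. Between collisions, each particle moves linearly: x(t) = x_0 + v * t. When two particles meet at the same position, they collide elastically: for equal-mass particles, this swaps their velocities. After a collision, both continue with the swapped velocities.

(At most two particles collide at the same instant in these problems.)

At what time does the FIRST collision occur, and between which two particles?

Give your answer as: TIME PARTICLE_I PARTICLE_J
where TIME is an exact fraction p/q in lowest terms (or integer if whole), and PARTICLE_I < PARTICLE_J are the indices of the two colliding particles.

Answer: 1 1 2

Derivation:
Pair (0,1): pos 6,12 vel -4,4 -> not approaching (rel speed -8 <= 0)
Pair (1,2): pos 12,17 vel 4,-1 -> gap=5, closing at 5/unit, collide at t=1
Pair (2,3): pos 17,18 vel -1,0 -> not approaching (rel speed -1 <= 0)
Earliest collision: t=1 between 1 and 2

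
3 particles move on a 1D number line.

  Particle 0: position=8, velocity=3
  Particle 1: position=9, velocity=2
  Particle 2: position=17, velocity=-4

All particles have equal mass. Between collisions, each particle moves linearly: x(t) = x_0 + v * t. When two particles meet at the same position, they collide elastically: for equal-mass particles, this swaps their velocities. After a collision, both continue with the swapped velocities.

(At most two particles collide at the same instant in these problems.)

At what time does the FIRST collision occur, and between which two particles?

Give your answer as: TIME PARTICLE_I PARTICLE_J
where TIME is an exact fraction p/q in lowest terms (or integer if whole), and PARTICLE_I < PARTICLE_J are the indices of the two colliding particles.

Pair (0,1): pos 8,9 vel 3,2 -> gap=1, closing at 1/unit, collide at t=1
Pair (1,2): pos 9,17 vel 2,-4 -> gap=8, closing at 6/unit, collide at t=4/3
Earliest collision: t=1 between 0 and 1

Answer: 1 0 1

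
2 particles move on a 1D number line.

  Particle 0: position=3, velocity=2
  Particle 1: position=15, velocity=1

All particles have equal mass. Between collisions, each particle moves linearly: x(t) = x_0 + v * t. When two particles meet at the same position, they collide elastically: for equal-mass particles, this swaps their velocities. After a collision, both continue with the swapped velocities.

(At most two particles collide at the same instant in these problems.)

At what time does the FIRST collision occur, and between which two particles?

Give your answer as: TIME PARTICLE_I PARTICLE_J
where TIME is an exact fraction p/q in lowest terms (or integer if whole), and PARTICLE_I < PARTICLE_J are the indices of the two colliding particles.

Pair (0,1): pos 3,15 vel 2,1 -> gap=12, closing at 1/unit, collide at t=12
Earliest collision: t=12 between 0 and 1

Answer: 12 0 1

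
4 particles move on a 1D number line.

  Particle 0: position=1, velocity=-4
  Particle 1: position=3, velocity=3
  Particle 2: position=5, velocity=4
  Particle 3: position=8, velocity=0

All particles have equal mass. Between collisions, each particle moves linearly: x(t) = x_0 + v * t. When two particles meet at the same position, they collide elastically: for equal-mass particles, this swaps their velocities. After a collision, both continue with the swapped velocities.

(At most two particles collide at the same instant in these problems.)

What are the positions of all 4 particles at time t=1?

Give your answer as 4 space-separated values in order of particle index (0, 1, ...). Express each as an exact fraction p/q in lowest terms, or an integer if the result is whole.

Answer: -3 6 8 9

Derivation:
Collision at t=3/4: particles 2 and 3 swap velocities; positions: p0=-2 p1=21/4 p2=8 p3=8; velocities now: v0=-4 v1=3 v2=0 v3=4
Advance to t=1 (no further collisions before then); velocities: v0=-4 v1=3 v2=0 v3=4; positions = -3 6 8 9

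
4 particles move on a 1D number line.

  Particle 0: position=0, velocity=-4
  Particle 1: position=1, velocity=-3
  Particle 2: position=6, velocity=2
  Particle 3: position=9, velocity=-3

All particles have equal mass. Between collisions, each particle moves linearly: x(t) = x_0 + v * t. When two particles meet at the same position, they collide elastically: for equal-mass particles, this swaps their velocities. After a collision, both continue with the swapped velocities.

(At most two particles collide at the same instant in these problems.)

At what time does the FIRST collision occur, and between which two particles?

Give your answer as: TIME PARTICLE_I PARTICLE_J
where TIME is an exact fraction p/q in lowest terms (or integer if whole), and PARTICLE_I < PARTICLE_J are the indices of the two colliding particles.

Pair (0,1): pos 0,1 vel -4,-3 -> not approaching (rel speed -1 <= 0)
Pair (1,2): pos 1,6 vel -3,2 -> not approaching (rel speed -5 <= 0)
Pair (2,3): pos 6,9 vel 2,-3 -> gap=3, closing at 5/unit, collide at t=3/5
Earliest collision: t=3/5 between 2 and 3

Answer: 3/5 2 3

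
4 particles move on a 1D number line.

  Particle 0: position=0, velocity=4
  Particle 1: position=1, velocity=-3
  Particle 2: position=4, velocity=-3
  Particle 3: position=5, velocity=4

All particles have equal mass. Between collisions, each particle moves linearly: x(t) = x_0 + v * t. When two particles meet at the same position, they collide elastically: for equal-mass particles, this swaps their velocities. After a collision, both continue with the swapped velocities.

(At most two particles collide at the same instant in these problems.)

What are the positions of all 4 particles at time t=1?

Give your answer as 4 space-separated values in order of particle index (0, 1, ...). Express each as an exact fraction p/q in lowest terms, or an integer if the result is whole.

Collision at t=1/7: particles 0 and 1 swap velocities; positions: p0=4/7 p1=4/7 p2=25/7 p3=39/7; velocities now: v0=-3 v1=4 v2=-3 v3=4
Collision at t=4/7: particles 1 and 2 swap velocities; positions: p0=-5/7 p1=16/7 p2=16/7 p3=51/7; velocities now: v0=-3 v1=-3 v2=4 v3=4
Advance to t=1 (no further collisions before then); velocities: v0=-3 v1=-3 v2=4 v3=4; positions = -2 1 4 9

Answer: -2 1 4 9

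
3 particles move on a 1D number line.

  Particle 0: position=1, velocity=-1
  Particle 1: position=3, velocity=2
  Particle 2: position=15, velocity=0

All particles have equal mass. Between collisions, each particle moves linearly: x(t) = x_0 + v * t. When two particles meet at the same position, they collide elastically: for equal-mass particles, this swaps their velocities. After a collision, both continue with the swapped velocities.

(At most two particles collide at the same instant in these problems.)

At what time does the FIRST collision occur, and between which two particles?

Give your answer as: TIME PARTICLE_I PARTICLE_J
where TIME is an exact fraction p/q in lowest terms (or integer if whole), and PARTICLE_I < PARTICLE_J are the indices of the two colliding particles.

Answer: 6 1 2

Derivation:
Pair (0,1): pos 1,3 vel -1,2 -> not approaching (rel speed -3 <= 0)
Pair (1,2): pos 3,15 vel 2,0 -> gap=12, closing at 2/unit, collide at t=6
Earliest collision: t=6 between 1 and 2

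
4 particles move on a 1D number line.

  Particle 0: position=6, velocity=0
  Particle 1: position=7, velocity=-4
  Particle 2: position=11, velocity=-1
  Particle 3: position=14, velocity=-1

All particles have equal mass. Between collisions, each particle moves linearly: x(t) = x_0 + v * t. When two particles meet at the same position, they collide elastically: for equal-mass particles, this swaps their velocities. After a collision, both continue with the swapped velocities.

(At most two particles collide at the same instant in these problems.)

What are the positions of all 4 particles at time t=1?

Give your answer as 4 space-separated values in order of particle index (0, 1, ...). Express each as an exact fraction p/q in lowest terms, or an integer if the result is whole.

Collision at t=1/4: particles 0 and 1 swap velocities; positions: p0=6 p1=6 p2=43/4 p3=55/4; velocities now: v0=-4 v1=0 v2=-1 v3=-1
Advance to t=1 (no further collisions before then); velocities: v0=-4 v1=0 v2=-1 v3=-1; positions = 3 6 10 13

Answer: 3 6 10 13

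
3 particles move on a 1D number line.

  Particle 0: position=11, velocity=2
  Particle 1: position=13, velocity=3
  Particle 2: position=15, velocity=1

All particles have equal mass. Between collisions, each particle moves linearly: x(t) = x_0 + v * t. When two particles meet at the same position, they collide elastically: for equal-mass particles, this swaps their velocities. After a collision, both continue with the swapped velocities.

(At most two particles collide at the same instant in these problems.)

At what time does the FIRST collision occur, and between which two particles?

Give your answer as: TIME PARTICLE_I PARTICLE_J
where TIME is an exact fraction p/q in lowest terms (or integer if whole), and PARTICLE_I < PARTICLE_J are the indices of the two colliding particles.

Pair (0,1): pos 11,13 vel 2,3 -> not approaching (rel speed -1 <= 0)
Pair (1,2): pos 13,15 vel 3,1 -> gap=2, closing at 2/unit, collide at t=1
Earliest collision: t=1 between 1 and 2

Answer: 1 1 2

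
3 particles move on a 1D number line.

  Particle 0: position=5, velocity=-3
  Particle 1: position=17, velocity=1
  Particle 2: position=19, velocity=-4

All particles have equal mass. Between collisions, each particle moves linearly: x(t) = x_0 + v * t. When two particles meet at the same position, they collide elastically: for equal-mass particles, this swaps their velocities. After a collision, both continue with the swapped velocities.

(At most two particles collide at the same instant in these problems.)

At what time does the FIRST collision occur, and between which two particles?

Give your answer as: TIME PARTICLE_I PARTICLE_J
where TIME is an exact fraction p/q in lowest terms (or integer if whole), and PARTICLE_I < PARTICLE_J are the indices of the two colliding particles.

Pair (0,1): pos 5,17 vel -3,1 -> not approaching (rel speed -4 <= 0)
Pair (1,2): pos 17,19 vel 1,-4 -> gap=2, closing at 5/unit, collide at t=2/5
Earliest collision: t=2/5 between 1 and 2

Answer: 2/5 1 2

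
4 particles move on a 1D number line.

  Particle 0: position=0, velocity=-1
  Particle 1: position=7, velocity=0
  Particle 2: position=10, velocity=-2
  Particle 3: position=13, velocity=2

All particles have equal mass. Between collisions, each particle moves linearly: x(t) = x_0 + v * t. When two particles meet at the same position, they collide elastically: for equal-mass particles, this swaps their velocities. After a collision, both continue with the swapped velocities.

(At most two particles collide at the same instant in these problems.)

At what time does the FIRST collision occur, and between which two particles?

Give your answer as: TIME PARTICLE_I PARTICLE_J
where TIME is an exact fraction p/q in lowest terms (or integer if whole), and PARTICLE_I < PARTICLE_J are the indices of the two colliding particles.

Answer: 3/2 1 2

Derivation:
Pair (0,1): pos 0,7 vel -1,0 -> not approaching (rel speed -1 <= 0)
Pair (1,2): pos 7,10 vel 0,-2 -> gap=3, closing at 2/unit, collide at t=3/2
Pair (2,3): pos 10,13 vel -2,2 -> not approaching (rel speed -4 <= 0)
Earliest collision: t=3/2 between 1 and 2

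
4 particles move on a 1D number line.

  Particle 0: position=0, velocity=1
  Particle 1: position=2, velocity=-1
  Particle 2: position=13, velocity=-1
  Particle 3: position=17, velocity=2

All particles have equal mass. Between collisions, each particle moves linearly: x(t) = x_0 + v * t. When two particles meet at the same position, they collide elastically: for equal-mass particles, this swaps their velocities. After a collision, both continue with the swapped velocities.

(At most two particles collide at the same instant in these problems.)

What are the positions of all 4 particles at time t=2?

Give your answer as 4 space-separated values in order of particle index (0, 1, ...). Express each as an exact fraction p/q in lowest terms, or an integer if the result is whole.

Collision at t=1: particles 0 and 1 swap velocities; positions: p0=1 p1=1 p2=12 p3=19; velocities now: v0=-1 v1=1 v2=-1 v3=2
Advance to t=2 (no further collisions before then); velocities: v0=-1 v1=1 v2=-1 v3=2; positions = 0 2 11 21

Answer: 0 2 11 21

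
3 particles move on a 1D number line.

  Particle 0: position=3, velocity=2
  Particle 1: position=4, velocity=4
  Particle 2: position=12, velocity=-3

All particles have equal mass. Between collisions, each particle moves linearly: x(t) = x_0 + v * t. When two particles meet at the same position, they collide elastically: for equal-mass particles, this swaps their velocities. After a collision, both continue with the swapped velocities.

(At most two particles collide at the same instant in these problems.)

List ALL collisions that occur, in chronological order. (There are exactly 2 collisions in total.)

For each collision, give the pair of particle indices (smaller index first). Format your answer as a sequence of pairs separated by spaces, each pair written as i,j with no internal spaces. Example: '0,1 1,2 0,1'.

Collision at t=8/7: particles 1 and 2 swap velocities; positions: p0=37/7 p1=60/7 p2=60/7; velocities now: v0=2 v1=-3 v2=4
Collision at t=9/5: particles 0 and 1 swap velocities; positions: p0=33/5 p1=33/5 p2=56/5; velocities now: v0=-3 v1=2 v2=4

Answer: 1,2 0,1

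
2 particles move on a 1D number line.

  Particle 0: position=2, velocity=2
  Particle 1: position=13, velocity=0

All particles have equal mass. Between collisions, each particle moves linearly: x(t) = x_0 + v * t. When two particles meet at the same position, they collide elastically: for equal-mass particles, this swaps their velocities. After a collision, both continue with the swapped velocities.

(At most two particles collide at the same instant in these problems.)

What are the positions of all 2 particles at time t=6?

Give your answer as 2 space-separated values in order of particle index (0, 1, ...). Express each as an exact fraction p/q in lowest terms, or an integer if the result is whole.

Collision at t=11/2: particles 0 and 1 swap velocities; positions: p0=13 p1=13; velocities now: v0=0 v1=2
Advance to t=6 (no further collisions before then); velocities: v0=0 v1=2; positions = 13 14

Answer: 13 14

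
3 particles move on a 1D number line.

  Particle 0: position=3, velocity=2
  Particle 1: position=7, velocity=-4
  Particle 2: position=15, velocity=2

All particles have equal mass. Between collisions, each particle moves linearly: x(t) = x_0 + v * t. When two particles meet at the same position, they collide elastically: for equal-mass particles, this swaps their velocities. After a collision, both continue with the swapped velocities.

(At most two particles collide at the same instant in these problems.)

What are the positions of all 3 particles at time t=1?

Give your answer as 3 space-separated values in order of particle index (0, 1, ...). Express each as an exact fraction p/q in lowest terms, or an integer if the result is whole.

Answer: 3 5 17

Derivation:
Collision at t=2/3: particles 0 and 1 swap velocities; positions: p0=13/3 p1=13/3 p2=49/3; velocities now: v0=-4 v1=2 v2=2
Advance to t=1 (no further collisions before then); velocities: v0=-4 v1=2 v2=2; positions = 3 5 17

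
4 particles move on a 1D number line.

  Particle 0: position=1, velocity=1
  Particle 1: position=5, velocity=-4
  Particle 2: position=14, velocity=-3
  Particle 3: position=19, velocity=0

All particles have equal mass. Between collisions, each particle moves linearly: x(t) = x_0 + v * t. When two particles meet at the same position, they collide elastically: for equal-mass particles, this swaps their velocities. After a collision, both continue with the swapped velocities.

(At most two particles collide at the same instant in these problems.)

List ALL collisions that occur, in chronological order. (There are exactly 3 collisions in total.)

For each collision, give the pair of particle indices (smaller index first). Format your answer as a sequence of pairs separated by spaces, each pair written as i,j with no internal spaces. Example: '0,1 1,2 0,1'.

Collision at t=4/5: particles 0 and 1 swap velocities; positions: p0=9/5 p1=9/5 p2=58/5 p3=19; velocities now: v0=-4 v1=1 v2=-3 v3=0
Collision at t=13/4: particles 1 and 2 swap velocities; positions: p0=-8 p1=17/4 p2=17/4 p3=19; velocities now: v0=-4 v1=-3 v2=1 v3=0
Collision at t=18: particles 2 and 3 swap velocities; positions: p0=-67 p1=-40 p2=19 p3=19; velocities now: v0=-4 v1=-3 v2=0 v3=1

Answer: 0,1 1,2 2,3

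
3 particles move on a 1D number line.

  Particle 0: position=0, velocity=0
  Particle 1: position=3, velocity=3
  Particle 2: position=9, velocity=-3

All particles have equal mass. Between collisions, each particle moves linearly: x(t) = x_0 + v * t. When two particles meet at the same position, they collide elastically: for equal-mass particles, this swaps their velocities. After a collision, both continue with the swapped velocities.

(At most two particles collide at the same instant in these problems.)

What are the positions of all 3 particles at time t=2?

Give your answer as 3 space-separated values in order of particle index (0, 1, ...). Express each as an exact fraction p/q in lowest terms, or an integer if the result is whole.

Collision at t=1: particles 1 and 2 swap velocities; positions: p0=0 p1=6 p2=6; velocities now: v0=0 v1=-3 v2=3
Advance to t=2 (no further collisions before then); velocities: v0=0 v1=-3 v2=3; positions = 0 3 9

Answer: 0 3 9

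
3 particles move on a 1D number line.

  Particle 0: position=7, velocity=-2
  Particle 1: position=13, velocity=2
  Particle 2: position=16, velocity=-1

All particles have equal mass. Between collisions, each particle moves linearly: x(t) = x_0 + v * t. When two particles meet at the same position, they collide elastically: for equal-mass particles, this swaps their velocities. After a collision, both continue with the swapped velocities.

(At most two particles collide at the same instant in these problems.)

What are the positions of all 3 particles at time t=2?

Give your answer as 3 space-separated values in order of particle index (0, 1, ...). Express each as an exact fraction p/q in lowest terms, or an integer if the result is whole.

Collision at t=1: particles 1 and 2 swap velocities; positions: p0=5 p1=15 p2=15; velocities now: v0=-2 v1=-1 v2=2
Advance to t=2 (no further collisions before then); velocities: v0=-2 v1=-1 v2=2; positions = 3 14 17

Answer: 3 14 17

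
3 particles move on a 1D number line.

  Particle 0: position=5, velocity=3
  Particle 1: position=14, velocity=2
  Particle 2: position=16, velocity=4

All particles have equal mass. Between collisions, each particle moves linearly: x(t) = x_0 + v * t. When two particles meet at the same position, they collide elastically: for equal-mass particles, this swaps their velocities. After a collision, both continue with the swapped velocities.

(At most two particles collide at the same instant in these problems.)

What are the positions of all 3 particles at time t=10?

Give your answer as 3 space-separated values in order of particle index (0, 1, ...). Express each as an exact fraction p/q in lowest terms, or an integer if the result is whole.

Collision at t=9: particles 0 and 1 swap velocities; positions: p0=32 p1=32 p2=52; velocities now: v0=2 v1=3 v2=4
Advance to t=10 (no further collisions before then); velocities: v0=2 v1=3 v2=4; positions = 34 35 56

Answer: 34 35 56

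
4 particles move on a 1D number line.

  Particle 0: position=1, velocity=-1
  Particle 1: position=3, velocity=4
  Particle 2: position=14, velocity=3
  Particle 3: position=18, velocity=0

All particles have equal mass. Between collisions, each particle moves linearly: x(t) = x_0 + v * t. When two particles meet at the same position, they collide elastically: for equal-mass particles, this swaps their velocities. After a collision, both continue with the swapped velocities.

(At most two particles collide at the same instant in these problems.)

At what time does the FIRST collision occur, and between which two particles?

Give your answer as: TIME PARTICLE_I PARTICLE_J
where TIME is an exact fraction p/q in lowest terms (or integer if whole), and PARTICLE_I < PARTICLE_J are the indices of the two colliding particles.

Answer: 4/3 2 3

Derivation:
Pair (0,1): pos 1,3 vel -1,4 -> not approaching (rel speed -5 <= 0)
Pair (1,2): pos 3,14 vel 4,3 -> gap=11, closing at 1/unit, collide at t=11
Pair (2,3): pos 14,18 vel 3,0 -> gap=4, closing at 3/unit, collide at t=4/3
Earliest collision: t=4/3 between 2 and 3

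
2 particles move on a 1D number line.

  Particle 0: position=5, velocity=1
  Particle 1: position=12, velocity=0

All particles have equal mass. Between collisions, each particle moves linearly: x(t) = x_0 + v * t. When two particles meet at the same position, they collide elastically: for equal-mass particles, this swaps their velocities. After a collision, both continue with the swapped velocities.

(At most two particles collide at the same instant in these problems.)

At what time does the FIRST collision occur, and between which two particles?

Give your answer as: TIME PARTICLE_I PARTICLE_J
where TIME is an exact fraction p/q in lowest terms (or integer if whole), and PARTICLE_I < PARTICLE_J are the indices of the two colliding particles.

Pair (0,1): pos 5,12 vel 1,0 -> gap=7, closing at 1/unit, collide at t=7
Earliest collision: t=7 between 0 and 1

Answer: 7 0 1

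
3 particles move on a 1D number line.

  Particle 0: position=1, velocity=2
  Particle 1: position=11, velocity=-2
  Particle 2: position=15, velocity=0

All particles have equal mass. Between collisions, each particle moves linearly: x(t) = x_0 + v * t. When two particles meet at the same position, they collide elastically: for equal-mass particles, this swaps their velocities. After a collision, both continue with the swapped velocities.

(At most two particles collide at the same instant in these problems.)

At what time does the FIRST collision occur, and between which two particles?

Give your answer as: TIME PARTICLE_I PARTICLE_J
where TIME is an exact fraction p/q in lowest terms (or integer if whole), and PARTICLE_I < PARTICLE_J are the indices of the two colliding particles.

Pair (0,1): pos 1,11 vel 2,-2 -> gap=10, closing at 4/unit, collide at t=5/2
Pair (1,2): pos 11,15 vel -2,0 -> not approaching (rel speed -2 <= 0)
Earliest collision: t=5/2 between 0 and 1

Answer: 5/2 0 1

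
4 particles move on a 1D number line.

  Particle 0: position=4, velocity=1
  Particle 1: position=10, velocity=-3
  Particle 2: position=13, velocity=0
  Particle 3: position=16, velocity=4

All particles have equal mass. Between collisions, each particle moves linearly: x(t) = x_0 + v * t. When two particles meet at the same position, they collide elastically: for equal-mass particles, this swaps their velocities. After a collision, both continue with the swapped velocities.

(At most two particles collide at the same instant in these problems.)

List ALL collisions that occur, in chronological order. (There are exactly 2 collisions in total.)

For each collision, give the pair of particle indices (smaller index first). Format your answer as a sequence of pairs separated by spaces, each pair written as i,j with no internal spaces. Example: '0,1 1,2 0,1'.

Collision at t=3/2: particles 0 and 1 swap velocities; positions: p0=11/2 p1=11/2 p2=13 p3=22; velocities now: v0=-3 v1=1 v2=0 v3=4
Collision at t=9: particles 1 and 2 swap velocities; positions: p0=-17 p1=13 p2=13 p3=52; velocities now: v0=-3 v1=0 v2=1 v3=4

Answer: 0,1 1,2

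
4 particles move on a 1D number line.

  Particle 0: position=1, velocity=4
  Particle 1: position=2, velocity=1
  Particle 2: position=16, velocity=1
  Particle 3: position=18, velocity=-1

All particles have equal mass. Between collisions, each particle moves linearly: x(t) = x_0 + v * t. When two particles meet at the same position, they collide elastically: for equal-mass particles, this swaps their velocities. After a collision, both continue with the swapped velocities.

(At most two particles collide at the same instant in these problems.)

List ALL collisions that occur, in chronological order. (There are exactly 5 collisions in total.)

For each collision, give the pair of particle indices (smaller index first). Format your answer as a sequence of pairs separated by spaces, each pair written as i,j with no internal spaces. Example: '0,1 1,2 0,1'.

Collision at t=1/3: particles 0 and 1 swap velocities; positions: p0=7/3 p1=7/3 p2=49/3 p3=53/3; velocities now: v0=1 v1=4 v2=1 v3=-1
Collision at t=1: particles 2 and 3 swap velocities; positions: p0=3 p1=5 p2=17 p3=17; velocities now: v0=1 v1=4 v2=-1 v3=1
Collision at t=17/5: particles 1 and 2 swap velocities; positions: p0=27/5 p1=73/5 p2=73/5 p3=97/5; velocities now: v0=1 v1=-1 v2=4 v3=1
Collision at t=5: particles 2 and 3 swap velocities; positions: p0=7 p1=13 p2=21 p3=21; velocities now: v0=1 v1=-1 v2=1 v3=4
Collision at t=8: particles 0 and 1 swap velocities; positions: p0=10 p1=10 p2=24 p3=33; velocities now: v0=-1 v1=1 v2=1 v3=4

Answer: 0,1 2,3 1,2 2,3 0,1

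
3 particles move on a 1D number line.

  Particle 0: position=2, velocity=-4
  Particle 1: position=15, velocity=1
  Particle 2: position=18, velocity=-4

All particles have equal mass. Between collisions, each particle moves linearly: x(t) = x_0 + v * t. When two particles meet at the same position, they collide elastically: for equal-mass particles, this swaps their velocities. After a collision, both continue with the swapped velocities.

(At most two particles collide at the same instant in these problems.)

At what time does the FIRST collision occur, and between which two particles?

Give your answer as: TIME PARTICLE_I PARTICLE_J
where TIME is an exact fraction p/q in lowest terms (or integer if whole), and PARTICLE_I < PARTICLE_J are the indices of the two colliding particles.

Answer: 3/5 1 2

Derivation:
Pair (0,1): pos 2,15 vel -4,1 -> not approaching (rel speed -5 <= 0)
Pair (1,2): pos 15,18 vel 1,-4 -> gap=3, closing at 5/unit, collide at t=3/5
Earliest collision: t=3/5 between 1 and 2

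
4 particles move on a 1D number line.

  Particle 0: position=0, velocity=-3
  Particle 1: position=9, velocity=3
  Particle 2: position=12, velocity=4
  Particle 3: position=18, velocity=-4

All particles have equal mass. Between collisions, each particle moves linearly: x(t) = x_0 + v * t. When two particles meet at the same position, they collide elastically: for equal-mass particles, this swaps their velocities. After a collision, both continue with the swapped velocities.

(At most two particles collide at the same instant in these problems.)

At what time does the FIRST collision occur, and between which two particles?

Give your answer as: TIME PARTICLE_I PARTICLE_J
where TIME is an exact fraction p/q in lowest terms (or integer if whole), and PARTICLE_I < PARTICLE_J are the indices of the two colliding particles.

Answer: 3/4 2 3

Derivation:
Pair (0,1): pos 0,9 vel -3,3 -> not approaching (rel speed -6 <= 0)
Pair (1,2): pos 9,12 vel 3,4 -> not approaching (rel speed -1 <= 0)
Pair (2,3): pos 12,18 vel 4,-4 -> gap=6, closing at 8/unit, collide at t=3/4
Earliest collision: t=3/4 between 2 and 3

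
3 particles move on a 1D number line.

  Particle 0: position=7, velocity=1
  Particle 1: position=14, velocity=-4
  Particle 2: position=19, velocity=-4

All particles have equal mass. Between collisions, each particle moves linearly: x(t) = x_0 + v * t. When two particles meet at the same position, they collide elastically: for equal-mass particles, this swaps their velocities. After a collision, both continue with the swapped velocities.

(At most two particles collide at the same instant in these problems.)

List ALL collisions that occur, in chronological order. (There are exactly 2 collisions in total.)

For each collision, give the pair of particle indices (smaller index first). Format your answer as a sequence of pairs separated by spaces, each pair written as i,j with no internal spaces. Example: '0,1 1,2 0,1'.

Collision at t=7/5: particles 0 and 1 swap velocities; positions: p0=42/5 p1=42/5 p2=67/5; velocities now: v0=-4 v1=1 v2=-4
Collision at t=12/5: particles 1 and 2 swap velocities; positions: p0=22/5 p1=47/5 p2=47/5; velocities now: v0=-4 v1=-4 v2=1

Answer: 0,1 1,2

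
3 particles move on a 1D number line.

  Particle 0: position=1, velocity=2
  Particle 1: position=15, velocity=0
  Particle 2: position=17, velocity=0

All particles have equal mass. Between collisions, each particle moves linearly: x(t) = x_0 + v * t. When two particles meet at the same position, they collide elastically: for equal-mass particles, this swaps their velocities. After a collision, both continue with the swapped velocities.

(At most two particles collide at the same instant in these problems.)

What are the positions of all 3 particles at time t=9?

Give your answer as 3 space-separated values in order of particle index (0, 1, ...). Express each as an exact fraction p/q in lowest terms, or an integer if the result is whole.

Collision at t=7: particles 0 and 1 swap velocities; positions: p0=15 p1=15 p2=17; velocities now: v0=0 v1=2 v2=0
Collision at t=8: particles 1 and 2 swap velocities; positions: p0=15 p1=17 p2=17; velocities now: v0=0 v1=0 v2=2
Advance to t=9 (no further collisions before then); velocities: v0=0 v1=0 v2=2; positions = 15 17 19

Answer: 15 17 19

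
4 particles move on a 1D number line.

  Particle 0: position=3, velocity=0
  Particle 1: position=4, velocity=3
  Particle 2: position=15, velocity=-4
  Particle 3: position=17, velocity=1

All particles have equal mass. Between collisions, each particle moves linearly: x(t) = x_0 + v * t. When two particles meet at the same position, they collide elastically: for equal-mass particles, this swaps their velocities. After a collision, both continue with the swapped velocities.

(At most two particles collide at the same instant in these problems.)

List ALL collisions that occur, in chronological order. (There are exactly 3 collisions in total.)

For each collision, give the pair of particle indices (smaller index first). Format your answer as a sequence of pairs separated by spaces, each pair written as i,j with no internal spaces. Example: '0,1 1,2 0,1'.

Collision at t=11/7: particles 1 and 2 swap velocities; positions: p0=3 p1=61/7 p2=61/7 p3=130/7; velocities now: v0=0 v1=-4 v2=3 v3=1
Collision at t=3: particles 0 and 1 swap velocities; positions: p0=3 p1=3 p2=13 p3=20; velocities now: v0=-4 v1=0 v2=3 v3=1
Collision at t=13/2: particles 2 and 3 swap velocities; positions: p0=-11 p1=3 p2=47/2 p3=47/2; velocities now: v0=-4 v1=0 v2=1 v3=3

Answer: 1,2 0,1 2,3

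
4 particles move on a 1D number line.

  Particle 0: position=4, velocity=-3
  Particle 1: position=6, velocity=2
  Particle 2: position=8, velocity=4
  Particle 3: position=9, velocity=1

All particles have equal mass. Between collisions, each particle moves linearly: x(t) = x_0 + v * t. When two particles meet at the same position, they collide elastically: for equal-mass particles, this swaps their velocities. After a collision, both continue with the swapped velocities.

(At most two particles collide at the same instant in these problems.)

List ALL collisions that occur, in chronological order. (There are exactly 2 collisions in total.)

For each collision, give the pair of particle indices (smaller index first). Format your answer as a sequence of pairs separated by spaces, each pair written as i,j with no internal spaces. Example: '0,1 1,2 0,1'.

Answer: 2,3 1,2

Derivation:
Collision at t=1/3: particles 2 and 3 swap velocities; positions: p0=3 p1=20/3 p2=28/3 p3=28/3; velocities now: v0=-3 v1=2 v2=1 v3=4
Collision at t=3: particles 1 and 2 swap velocities; positions: p0=-5 p1=12 p2=12 p3=20; velocities now: v0=-3 v1=1 v2=2 v3=4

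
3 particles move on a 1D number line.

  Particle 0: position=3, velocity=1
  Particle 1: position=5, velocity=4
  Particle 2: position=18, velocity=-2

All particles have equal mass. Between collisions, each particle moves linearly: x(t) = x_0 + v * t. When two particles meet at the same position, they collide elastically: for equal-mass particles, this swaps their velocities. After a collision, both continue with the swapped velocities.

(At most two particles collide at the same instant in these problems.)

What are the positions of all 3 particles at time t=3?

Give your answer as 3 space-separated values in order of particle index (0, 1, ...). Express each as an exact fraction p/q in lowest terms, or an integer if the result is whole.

Collision at t=13/6: particles 1 and 2 swap velocities; positions: p0=31/6 p1=41/3 p2=41/3; velocities now: v0=1 v1=-2 v2=4
Advance to t=3 (no further collisions before then); velocities: v0=1 v1=-2 v2=4; positions = 6 12 17

Answer: 6 12 17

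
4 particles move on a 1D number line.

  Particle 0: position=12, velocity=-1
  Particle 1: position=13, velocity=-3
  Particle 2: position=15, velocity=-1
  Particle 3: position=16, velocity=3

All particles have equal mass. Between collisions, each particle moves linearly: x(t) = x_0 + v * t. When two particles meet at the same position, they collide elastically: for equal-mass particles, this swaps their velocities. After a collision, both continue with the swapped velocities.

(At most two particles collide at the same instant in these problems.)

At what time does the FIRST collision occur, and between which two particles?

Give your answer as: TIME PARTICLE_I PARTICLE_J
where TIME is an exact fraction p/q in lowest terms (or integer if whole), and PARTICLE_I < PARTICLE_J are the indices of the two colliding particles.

Pair (0,1): pos 12,13 vel -1,-3 -> gap=1, closing at 2/unit, collide at t=1/2
Pair (1,2): pos 13,15 vel -3,-1 -> not approaching (rel speed -2 <= 0)
Pair (2,3): pos 15,16 vel -1,3 -> not approaching (rel speed -4 <= 0)
Earliest collision: t=1/2 between 0 and 1

Answer: 1/2 0 1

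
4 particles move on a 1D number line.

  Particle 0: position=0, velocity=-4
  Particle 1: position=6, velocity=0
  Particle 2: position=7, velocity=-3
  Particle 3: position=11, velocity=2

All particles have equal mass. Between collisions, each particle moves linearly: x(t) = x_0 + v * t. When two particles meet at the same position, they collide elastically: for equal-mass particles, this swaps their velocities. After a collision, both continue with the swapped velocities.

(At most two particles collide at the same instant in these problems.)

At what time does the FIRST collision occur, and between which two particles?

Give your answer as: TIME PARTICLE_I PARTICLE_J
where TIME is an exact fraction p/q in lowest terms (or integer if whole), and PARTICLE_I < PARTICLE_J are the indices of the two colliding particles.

Pair (0,1): pos 0,6 vel -4,0 -> not approaching (rel speed -4 <= 0)
Pair (1,2): pos 6,7 vel 0,-3 -> gap=1, closing at 3/unit, collide at t=1/3
Pair (2,3): pos 7,11 vel -3,2 -> not approaching (rel speed -5 <= 0)
Earliest collision: t=1/3 between 1 and 2

Answer: 1/3 1 2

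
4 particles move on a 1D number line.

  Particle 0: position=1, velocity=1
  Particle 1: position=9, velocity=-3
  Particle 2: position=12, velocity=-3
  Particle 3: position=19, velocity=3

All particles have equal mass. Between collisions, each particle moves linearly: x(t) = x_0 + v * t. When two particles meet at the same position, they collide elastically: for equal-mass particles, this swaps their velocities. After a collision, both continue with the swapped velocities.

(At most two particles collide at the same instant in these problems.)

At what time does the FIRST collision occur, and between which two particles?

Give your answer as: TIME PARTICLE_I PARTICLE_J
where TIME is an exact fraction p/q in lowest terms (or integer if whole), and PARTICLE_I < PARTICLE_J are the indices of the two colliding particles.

Pair (0,1): pos 1,9 vel 1,-3 -> gap=8, closing at 4/unit, collide at t=2
Pair (1,2): pos 9,12 vel -3,-3 -> not approaching (rel speed 0 <= 0)
Pair (2,3): pos 12,19 vel -3,3 -> not approaching (rel speed -6 <= 0)
Earliest collision: t=2 between 0 and 1

Answer: 2 0 1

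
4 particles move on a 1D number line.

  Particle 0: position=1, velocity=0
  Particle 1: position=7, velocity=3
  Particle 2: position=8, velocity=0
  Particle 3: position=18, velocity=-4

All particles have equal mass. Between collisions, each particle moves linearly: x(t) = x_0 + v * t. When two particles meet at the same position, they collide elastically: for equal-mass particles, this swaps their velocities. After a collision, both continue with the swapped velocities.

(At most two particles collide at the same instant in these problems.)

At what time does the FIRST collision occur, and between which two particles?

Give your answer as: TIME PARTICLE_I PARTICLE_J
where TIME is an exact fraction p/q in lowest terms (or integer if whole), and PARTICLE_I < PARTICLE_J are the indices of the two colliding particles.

Answer: 1/3 1 2

Derivation:
Pair (0,1): pos 1,7 vel 0,3 -> not approaching (rel speed -3 <= 0)
Pair (1,2): pos 7,8 vel 3,0 -> gap=1, closing at 3/unit, collide at t=1/3
Pair (2,3): pos 8,18 vel 0,-4 -> gap=10, closing at 4/unit, collide at t=5/2
Earliest collision: t=1/3 between 1 and 2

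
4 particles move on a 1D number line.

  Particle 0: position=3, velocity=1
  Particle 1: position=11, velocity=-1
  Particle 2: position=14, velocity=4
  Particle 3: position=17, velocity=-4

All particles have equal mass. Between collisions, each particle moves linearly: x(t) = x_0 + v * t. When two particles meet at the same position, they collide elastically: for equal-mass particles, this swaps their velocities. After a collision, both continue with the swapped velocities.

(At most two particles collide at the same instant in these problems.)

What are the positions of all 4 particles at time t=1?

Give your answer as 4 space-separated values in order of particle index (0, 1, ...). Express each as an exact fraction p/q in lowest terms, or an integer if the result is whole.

Collision at t=3/8: particles 2 and 3 swap velocities; positions: p0=27/8 p1=85/8 p2=31/2 p3=31/2; velocities now: v0=1 v1=-1 v2=-4 v3=4
Advance to t=1 (no further collisions before then); velocities: v0=1 v1=-1 v2=-4 v3=4; positions = 4 10 13 18

Answer: 4 10 13 18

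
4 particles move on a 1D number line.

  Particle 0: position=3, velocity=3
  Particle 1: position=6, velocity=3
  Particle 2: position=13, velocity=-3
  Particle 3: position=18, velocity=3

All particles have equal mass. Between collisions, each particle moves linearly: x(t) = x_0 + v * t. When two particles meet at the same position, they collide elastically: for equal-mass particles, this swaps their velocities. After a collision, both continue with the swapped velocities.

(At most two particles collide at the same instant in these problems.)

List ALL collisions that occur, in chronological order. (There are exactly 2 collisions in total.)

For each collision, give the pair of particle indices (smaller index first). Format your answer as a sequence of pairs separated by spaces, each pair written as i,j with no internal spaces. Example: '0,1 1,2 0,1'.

Collision at t=7/6: particles 1 and 2 swap velocities; positions: p0=13/2 p1=19/2 p2=19/2 p3=43/2; velocities now: v0=3 v1=-3 v2=3 v3=3
Collision at t=5/3: particles 0 and 1 swap velocities; positions: p0=8 p1=8 p2=11 p3=23; velocities now: v0=-3 v1=3 v2=3 v3=3

Answer: 1,2 0,1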